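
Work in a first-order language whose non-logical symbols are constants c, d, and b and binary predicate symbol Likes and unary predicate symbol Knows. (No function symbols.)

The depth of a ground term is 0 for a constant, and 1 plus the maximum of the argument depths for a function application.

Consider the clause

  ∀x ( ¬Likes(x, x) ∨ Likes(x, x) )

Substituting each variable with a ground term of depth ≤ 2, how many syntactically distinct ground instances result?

3

Ground terms of depth ≤ 2:
  With no function symbols every ground term is a constant, so there are exactly 3 ground terms at every depth bound.
  N_0 = 3
  N_1 = 3
  N_2 = 3
  Explicitly: c, d, b.
So there are 3 ground terms available for substitution.
The variable x ranges independently over the available ground terms, and distinct assignments produce distinct instances.
Number of ground instances = 3.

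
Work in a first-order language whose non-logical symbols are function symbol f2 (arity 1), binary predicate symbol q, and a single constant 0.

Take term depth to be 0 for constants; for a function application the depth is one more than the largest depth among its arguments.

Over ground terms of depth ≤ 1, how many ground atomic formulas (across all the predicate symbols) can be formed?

First count ground terms of depth ≤ 1.
Write N_k for the number of ground terms of depth ≤ k. A term of depth ≤ k is either a constant or a function symbol applied to arguments of depth ≤ k−1, so N_k = 1 + N_{k-1}.
N_0 = 1
N_1 = 1 + 1 = 2
So |H| = 2.
For each predicate symbol, the number of ground atoms is |H| raised to its arity; summing:
  q: 2^2 = 4
Total ground atoms: 4.

4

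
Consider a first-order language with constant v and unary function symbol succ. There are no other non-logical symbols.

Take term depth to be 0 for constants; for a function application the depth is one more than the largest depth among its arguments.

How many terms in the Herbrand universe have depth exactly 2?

1

Count level by level. With function symbols succ/1, the terms of depth ≤ k are the 1 constant together with each function applied to depth-≤(k−1) tuples, so N_k = 1 + N_{k-1}.
N_0 = 1
N_1 = 1 + 1 = 2
N_2 = 1 + 2 = 3
Terms of depth exactly 2: N_2 − N_1 = 3 − 2 = 1.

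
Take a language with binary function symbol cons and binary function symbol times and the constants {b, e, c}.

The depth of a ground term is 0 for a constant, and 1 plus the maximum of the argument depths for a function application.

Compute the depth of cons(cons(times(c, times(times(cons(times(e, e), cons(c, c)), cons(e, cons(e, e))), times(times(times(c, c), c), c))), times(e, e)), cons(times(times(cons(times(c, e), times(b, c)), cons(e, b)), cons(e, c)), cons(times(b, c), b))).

7

depth(times(e, e)) = 1 + max(0, 0) = 1
depth(cons(c, c)) = 1 + max(0, 0) = 1
depth(cons(times(e, e), cons(c, c))) = 1 + max(1, 1) = 2
depth(cons(e, e)) = 1 + max(0, 0) = 1
depth(cons(e, cons(e, e))) = 1 + max(0, 1) = 2
depth(times(cons(times(e, e), cons(c, c)), cons(e, cons(e, e)))) = 1 + max(2, 2) = 3
depth(times(c, c)) = 1 + max(0, 0) = 1
depth(times(times(c, c), c)) = 1 + max(1, 0) = 2
depth(times(times(times(c, c), c), c)) = 1 + max(2, 0) = 3
depth(times(times(cons(times(e, e), cons(c, c)), cons(e, cons(e, e))), times(times(times(c, c), c), c))) = 1 + max(3, 3) = 4
depth(times(c, times(times(cons(times(e, e), cons(c, c)), cons(e, cons(e, e))), times(times(times(c, c), c), c)))) = 1 + max(0, 4) = 5
depth(cons(times(c, times(times(cons(times(e, e), cons(c, c)), cons(e, cons(e, e))), times(times(times(c, c), c), c))), times(e, e))) = 1 + max(5, 1) = 6
depth(times(c, e)) = 1 + max(0, 0) = 1
depth(times(b, c)) = 1 + max(0, 0) = 1
depth(cons(times(c, e), times(b, c))) = 1 + max(1, 1) = 2
depth(cons(e, b)) = 1 + max(0, 0) = 1
depth(times(cons(times(c, e), times(b, c)), cons(e, b))) = 1 + max(2, 1) = 3
depth(cons(e, c)) = 1 + max(0, 0) = 1
depth(times(times(cons(times(c, e), times(b, c)), cons(e, b)), cons(e, c))) = 1 + max(3, 1) = 4
depth(cons(times(b, c), b)) = 1 + max(1, 0) = 2
depth(cons(times(times(cons(times(c, e), times(b, c)), cons(e, b)), cons(e, c)), cons(times(b, c), b))) = 1 + max(4, 2) = 5
depth(cons(cons(times(c, times(times(cons(times(e, e), cons(c, c)), cons(e, cons(e, e))), times(times(times(c, c), c), c))), times(e, e)), cons(times(times(cons(times(c, e), times(b, c)), cons(e, b)), cons(e, c)), cons(times(b, c), b)))) = 1 + max(6, 5) = 7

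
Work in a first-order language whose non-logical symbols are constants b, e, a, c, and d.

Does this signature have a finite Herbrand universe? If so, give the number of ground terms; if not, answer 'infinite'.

There are no function symbols, so every ground term is one of the 5 constants.
The Herbrand universe is {b, e, a, c, d}, which is finite with 5 elements.

5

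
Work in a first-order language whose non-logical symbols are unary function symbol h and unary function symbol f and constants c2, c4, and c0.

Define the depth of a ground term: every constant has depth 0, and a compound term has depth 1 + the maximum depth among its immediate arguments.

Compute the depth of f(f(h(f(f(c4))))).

5

depth(f(c4)) = 1 + depth(c4) = 1 + 0 = 1
depth(f(f(c4))) = 1 + depth(f(c4)) = 1 + 1 = 2
depth(h(f(f(c4)))) = 1 + depth(f(f(c4))) = 1 + 2 = 3
depth(f(h(f(f(c4))))) = 1 + depth(h(f(f(c4)))) = 1 + 3 = 4
depth(f(f(h(f(f(c4)))))) = 1 + depth(f(h(f(f(c4))))) = 1 + 4 = 5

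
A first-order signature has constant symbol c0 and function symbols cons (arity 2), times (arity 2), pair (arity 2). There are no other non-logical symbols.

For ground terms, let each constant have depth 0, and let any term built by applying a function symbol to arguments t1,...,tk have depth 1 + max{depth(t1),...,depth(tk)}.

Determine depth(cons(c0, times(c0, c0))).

2

depth(times(c0, c0)) = 1 + max(0, 0) = 1
depth(cons(c0, times(c0, c0))) = 1 + max(0, 1) = 2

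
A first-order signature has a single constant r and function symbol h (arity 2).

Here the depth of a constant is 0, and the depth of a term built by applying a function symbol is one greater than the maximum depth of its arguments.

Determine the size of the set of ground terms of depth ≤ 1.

2

Count level by level. With function symbols h/2, the terms of depth ≤ k are the 1 constant together with each function applied to depth-≤(k−1) tuples, so N_k = 1 + N_{k-1}^2.
N_0 = 1
N_1 = 1 + 1^2 = 2
Explicitly: r, h(r, r).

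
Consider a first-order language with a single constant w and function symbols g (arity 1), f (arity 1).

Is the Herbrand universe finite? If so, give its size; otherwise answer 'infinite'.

The signature has at least one function symbol (g, arity 1) and at least one constant (w).
Iterating g gives infinitely many distinct ground terms: w, g(w), g(g(w)), ...
So the Herbrand universe is infinite.

infinite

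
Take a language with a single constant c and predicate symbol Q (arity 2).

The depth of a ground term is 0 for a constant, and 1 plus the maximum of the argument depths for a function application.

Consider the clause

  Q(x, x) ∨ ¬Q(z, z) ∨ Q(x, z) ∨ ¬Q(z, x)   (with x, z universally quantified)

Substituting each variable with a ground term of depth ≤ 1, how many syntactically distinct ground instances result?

Ground terms of depth ≤ 1:
  With no function symbols every ground term is a constant, so there is exactly 1 ground term at every depth bound.
  N_0 = 1
  N_1 = 1
  Explicitly: c.
So there is exactly 1 ground term available for substitution.
The body mentions every one of the 2 quantified variables; since ground terms form a free algebra, no two substitutions collapse to the same formula.
Number of ground instances = 1^2 = 1.

1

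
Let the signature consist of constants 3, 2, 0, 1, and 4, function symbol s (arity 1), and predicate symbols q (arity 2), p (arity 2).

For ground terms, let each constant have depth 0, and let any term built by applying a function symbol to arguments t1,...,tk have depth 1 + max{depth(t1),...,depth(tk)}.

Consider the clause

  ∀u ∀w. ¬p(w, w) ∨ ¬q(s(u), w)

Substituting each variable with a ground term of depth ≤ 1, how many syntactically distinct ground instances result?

Ground terms of depth ≤ 1:
  Write N_k for the number of ground terms of depth ≤ k. A term of depth ≤ k is either a constant or a function symbol applied to arguments of depth ≤ k−1, so N_k = 5 + N_{k-1}.
  N_0 = 5
  N_1 = 5 + 5 = 10
  Explicitly: 3, 2, 0, 1, 4, s(3), s(2), s(0), s(1), s(4).
So there are 10 ground terms available for substitution.
The clause has 2 distinct variables (u, w), each appearing in the body. In the free term algebra distinct substitutions yield syntactically distinct ground instances.
Number of ground instances = 10^2 = 100.

100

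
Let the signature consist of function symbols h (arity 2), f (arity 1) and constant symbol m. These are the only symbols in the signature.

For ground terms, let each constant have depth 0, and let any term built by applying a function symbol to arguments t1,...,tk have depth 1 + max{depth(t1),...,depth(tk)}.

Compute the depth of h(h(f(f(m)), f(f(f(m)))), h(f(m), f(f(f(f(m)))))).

depth(f(m)) = 1 + depth(m) = 1 + 0 = 1
depth(f(f(m))) = 1 + depth(f(m)) = 1 + 1 = 2
depth(f(f(f(m)))) = 1 + depth(f(f(m))) = 1 + 2 = 3
depth(h(f(f(m)), f(f(f(m))))) = 1 + max(2, 3) = 4
depth(f(f(f(f(m))))) = 1 + depth(f(f(f(m)))) = 1 + 3 = 4
depth(h(f(m), f(f(f(f(m)))))) = 1 + max(1, 4) = 5
depth(h(h(f(f(m)), f(f(f(m)))), h(f(m), f(f(f(f(m))))))) = 1 + max(4, 5) = 6

6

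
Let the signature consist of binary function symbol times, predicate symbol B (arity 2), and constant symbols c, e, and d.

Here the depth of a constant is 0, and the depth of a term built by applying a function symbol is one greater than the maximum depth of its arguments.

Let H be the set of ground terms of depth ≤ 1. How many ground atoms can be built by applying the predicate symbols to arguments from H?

First count ground terms of depth ≤ 1.
Let N_k = |{terms of depth ≤ k}|. Then N_0 = 3 and N_k = 3 + N_{k-1}^2 for k ≥ 1 (one summand per function symbol, arity giving the exponent).
N_0 = 3
N_1 = 3 + 3^2 = 12
Explicitly: c, e, d, times(c, c), times(c, e), times(c, d), times(e, c), times(e, e), times(e, d), times(d, c), times(d, e), times(d, d).
So |H| = 12.
Each predicate of arity r yields |H|^r ground atoms (one per choice of an r-tuple from H):
  B: 12^2 = 144
Total ground atoms: 144.

144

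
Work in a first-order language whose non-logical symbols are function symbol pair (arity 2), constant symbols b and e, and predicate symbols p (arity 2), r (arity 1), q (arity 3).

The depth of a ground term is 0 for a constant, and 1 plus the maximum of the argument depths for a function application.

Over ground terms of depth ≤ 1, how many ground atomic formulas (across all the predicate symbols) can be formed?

258

First count ground terms of depth ≤ 1.
Let N_k count ground terms of depth at most k. Each non-constant term of depth ≤ k is some function symbol applied to depth-≤(k−1) arguments, giving N_k = 2 + N_{k-1}^2.
N_0 = 2
N_1 = 2 + 2^2 = 6
Explicitly: b, e, pair(b, b), pair(b, e), pair(e, b), pair(e, e).
So |H| = 6.
For each predicate symbol, the number of ground atoms is |H| raised to its arity; summing:
  p: 6^2 = 36;  r: 6;  q: 6^3 = 216
Total ground atoms: 36 + 6 + 216 = 258.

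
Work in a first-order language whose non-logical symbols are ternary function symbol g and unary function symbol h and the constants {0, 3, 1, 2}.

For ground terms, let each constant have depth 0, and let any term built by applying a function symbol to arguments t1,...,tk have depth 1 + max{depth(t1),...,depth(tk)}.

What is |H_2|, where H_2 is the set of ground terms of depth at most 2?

373324

Count level by level. With function symbols g/3, h/1, the terms of depth ≤ k are the 4 constants together with each function applied to depth-≤(k−1) tuples, so N_k = 4 + N_{k-1}^3 + N_{k-1}.
N_0 = 4
N_1 = 4 + 4^3 + 4 = 72
N_2 = 4 + 72^3 + 72 = 373324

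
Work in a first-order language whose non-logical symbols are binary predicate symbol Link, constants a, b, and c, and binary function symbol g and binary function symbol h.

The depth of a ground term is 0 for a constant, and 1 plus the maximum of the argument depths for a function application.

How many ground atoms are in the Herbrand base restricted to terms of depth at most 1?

441

First count ground terms of depth ≤ 1.
If N_k denotes the number of depth-≤k ground terms, the 3 constants give N_0 = 3, and each function symbol of arity r contributes N_{k-1}^r new terms at level k: N_k = 3 + N_{k-1}^2 + N_{k-1}^2.
N_0 = 3
N_1 = 3 + 3^2 + 3^2 = 21
So |H| = 21.
Ground atoms are formed by filling each argument slot of a predicate with a term from H, so an r-ary predicate gives |H|^r atoms:
  Link: 21^2 = 441
Total ground atoms: 441.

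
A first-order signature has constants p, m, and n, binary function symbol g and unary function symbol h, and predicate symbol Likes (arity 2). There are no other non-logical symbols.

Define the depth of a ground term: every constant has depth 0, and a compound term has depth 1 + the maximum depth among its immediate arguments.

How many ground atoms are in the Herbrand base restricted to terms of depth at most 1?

225

First count ground terms of depth ≤ 1.
Let N_k count ground terms of depth at most k. Each non-constant term of depth ≤ k is some function symbol applied to depth-≤(k−1) arguments, giving N_k = 3 + N_{k-1}^2 + N_{k-1}.
N_0 = 3
N_1 = 3 + 3^2 + 3 = 15
So |H| = 15.
Each predicate of arity r yields |H|^r ground atoms (one per choice of an r-tuple from H):
  Likes: 15^2 = 225
Total ground atoms: 225.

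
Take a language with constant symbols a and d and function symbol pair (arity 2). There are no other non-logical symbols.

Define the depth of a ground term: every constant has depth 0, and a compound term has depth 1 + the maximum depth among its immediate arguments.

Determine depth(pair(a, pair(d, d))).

depth(pair(d, d)) = 1 + max(0, 0) = 1
depth(pair(a, pair(d, d))) = 1 + max(0, 1) = 2

2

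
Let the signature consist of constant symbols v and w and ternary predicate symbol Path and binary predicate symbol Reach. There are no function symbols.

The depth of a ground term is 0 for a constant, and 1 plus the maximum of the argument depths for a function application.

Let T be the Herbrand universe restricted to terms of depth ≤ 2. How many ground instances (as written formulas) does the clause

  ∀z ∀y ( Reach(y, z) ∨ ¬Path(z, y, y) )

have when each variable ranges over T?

4

Ground terms of depth ≤ 2:
  With no function symbols every ground term is a constant, so there are exactly 2 ground terms at every depth bound.
  N_0 = 2
  N_1 = 2
  N_2 = 2
  Explicitly: v, w.
So there are 2 ground terms available for substitution.
Each of z, y ranges independently over the available ground terms, and distinct assignments produce distinct instances.
Number of ground instances = 2^2 = 4.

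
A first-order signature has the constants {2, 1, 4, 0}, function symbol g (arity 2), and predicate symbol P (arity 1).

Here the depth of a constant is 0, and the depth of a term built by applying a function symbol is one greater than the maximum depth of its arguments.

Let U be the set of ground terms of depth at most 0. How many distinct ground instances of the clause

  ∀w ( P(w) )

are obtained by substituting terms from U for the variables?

4

Ground terms of depth ≤ 0:
  If N_k denotes the number of depth-≤k ground terms, the 4 constants give N_0 = 4, and each function symbol of arity r contributes N_{k-1}^r new terms at level k: N_k = 4 + N_{k-1}^2.
  N_0 = 4
So there are 4 ground terms available for substitution.
The body mentions the single quantified variable w; since ground terms form a free algebra, no two substitutions collapse to the same formula.
Number of ground instances = 4.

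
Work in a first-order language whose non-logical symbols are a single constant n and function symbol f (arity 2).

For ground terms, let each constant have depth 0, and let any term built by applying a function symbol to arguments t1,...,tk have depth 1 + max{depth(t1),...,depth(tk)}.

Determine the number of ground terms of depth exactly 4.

Let N_k count ground terms of depth at most k. Each non-constant term of depth ≤ k is some function symbol applied to depth-≤(k−1) arguments, giving N_k = 1 + N_{k-1}^2.
N_0 = 1
N_1 = 1 + 1^2 = 2
N_2 = 1 + 2^2 = 5
N_3 = 1 + 5^2 = 26
N_4 = 1 + 26^2 = 677
Terms of depth exactly 4: N_4 − N_3 = 677 − 26 = 651.

651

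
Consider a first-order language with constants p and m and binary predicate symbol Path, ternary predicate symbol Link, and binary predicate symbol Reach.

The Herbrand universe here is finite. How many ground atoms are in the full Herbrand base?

16

With no function symbols, the Herbrand universe is just the 2 constants.
Ground atoms per predicate: Path: 2^2 = 4, Link: 2^3 = 8, Reach: 2^2 = 4.
Herbrand base size = 4 + 8 + 4 = 16.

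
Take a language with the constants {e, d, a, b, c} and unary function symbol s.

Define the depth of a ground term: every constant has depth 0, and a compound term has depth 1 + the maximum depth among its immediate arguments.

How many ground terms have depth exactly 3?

Count level by level. With function symbols s/1, the terms of depth ≤ k are the 5 constants together with each function applied to depth-≤(k−1) tuples, so N_k = 5 + N_{k-1}.
N_0 = 5
N_1 = 5 + 5 = 10
N_2 = 5 + 10 = 15
N_3 = 5 + 15 = 20
Terms of depth exactly 3: N_3 − N_2 = 20 − 15 = 5.

5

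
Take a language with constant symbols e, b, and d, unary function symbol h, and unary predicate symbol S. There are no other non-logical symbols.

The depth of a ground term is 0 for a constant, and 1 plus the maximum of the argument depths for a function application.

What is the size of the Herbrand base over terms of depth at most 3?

12

First count ground terms of depth ≤ 3.
If N_k denotes the number of depth-≤k ground terms, the 3 constants give N_0 = 3, and each function symbol of arity r contributes N_{k-1}^r new terms at level k: N_k = 3 + N_{k-1}.
N_0 = 3
N_1 = 3 + 3 = 6
N_2 = 3 + 6 = 9
N_3 = 3 + 9 = 12
Explicitly: e, b, d, h(e), h(b), h(d), h(h(e)), h(h(b)), h(h(d)), h(h(h(e))), h(h(h(b))), h(h(h(d))).
So |H| = 12.
A ground atom is a predicate applied to a tuple of terms from H, so the count is the sum over predicates of |H|^arity:
  S: 12
Total ground atoms: 12.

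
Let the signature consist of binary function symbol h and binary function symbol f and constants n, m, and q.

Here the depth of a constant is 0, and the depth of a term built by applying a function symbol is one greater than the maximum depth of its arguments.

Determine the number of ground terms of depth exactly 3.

Write N_k for the number of ground terms of depth ≤ k. A term of depth ≤ k is either a constant or a function symbol applied to arguments of depth ≤ k−1, so N_k = 3 + N_{k-1}^2 + N_{k-1}^2.
N_0 = 3
N_1 = 3 + 3^2 + 3^2 = 21
N_2 = 3 + 21^2 + 21^2 = 885
N_3 = 3 + 885^2 + 885^2 = 1566453
Terms of depth exactly 3: N_3 − N_2 = 1566453 − 885 = 1565568.

1565568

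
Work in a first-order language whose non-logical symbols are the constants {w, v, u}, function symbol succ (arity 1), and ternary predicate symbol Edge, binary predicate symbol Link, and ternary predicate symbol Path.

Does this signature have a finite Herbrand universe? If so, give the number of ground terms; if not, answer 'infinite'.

infinite

The signature has at least one function symbol (succ, arity 1) and at least one constant (w).
Iterating succ gives infinitely many distinct ground terms: w, succ(w), succ(succ(w)), ...
So the Herbrand universe is infinite.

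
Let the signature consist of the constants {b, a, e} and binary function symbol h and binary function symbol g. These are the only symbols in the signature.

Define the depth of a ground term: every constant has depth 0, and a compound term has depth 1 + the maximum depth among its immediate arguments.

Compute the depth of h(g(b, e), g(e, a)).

2

depth(g(b, e)) = 1 + max(0, 0) = 1
depth(g(e, a)) = 1 + max(0, 0) = 1
depth(h(g(b, e), g(e, a))) = 1 + max(1, 1) = 2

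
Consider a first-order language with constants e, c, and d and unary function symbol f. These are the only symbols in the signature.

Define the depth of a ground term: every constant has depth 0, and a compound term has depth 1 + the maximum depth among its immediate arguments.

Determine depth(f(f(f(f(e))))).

depth(f(e)) = 1 + depth(e) = 1 + 0 = 1
depth(f(f(e))) = 1 + depth(f(e)) = 1 + 1 = 2
depth(f(f(f(e)))) = 1 + depth(f(f(e))) = 1 + 2 = 3
depth(f(f(f(f(e))))) = 1 + depth(f(f(f(e)))) = 1 + 3 = 4

4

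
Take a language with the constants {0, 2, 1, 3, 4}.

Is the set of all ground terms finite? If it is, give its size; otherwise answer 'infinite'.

5

There are no function symbols, so every ground term is one of the 5 constants.
The Herbrand universe is {0, 2, 1, 3, 4}, which is finite with 5 elements.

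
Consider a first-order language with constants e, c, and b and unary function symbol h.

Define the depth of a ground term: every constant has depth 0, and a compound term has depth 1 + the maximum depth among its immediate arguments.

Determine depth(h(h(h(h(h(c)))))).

depth(h(c)) = 1 + depth(c) = 1 + 0 = 1
depth(h(h(c))) = 1 + depth(h(c)) = 1 + 1 = 2
depth(h(h(h(c)))) = 1 + depth(h(h(c))) = 1 + 2 = 3
depth(h(h(h(h(c))))) = 1 + depth(h(h(h(c)))) = 1 + 3 = 4
depth(h(h(h(h(h(c)))))) = 1 + depth(h(h(h(h(c))))) = 1 + 4 = 5

5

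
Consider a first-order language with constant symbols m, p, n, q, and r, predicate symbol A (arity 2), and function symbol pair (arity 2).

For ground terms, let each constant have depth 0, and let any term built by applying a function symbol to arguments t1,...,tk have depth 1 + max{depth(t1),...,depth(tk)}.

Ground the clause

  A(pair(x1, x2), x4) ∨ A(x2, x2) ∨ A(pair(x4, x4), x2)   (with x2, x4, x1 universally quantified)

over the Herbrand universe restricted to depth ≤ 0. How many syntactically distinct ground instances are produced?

125

Ground terms of depth ≤ 0:
  Count level by level. With function symbols pair/2, the terms of depth ≤ k are the 5 constants together with each function applied to depth-≤(k−1) tuples, so N_k = 5 + N_{k-1}^2.
  N_0 = 5
  Explicitly: m, p, n, q, r.
So there are 5 ground terms available for substitution.
The body mentions every one of the 3 quantified variables; since ground terms form a free algebra, no two substitutions collapse to the same formula.
Number of ground instances = 5^3 = 125.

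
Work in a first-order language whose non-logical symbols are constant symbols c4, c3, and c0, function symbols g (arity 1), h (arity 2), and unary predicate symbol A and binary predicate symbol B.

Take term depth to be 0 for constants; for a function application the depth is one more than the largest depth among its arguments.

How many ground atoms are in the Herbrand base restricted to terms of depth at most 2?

First count ground terms of depth ≤ 2.
Let N_k = |{terms of depth ≤ k}|. Then N_0 = 3 and N_k = 3 + N_{k-1} + N_{k-1}^2 for k ≥ 1 (one summand per function symbol, arity giving the exponent).
N_0 = 3
N_1 = 3 + 3 + 3^2 = 15
N_2 = 3 + 15 + 15^2 = 243
So |H| = 243.
A ground atom is a predicate applied to a tuple of terms from H, so the count is the sum over predicates of |H|^arity:
  A: 243;  B: 243^2 = 59049
Total ground atoms: 243 + 59049 = 59292.

59292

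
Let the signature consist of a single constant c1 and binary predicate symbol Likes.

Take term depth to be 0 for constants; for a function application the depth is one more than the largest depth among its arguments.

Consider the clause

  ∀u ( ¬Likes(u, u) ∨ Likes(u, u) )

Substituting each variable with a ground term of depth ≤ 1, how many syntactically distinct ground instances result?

1

Ground terms of depth ≤ 1:
  With no function symbols every ground term is a constant, so there is exactly 1 ground term at every depth bound.
  N_0 = 1
  N_1 = 1
So there is exactly 1 ground term available for substitution.
The clause has 1 distinct variable (u), which appears in the body. In the free term algebra distinct substitutions yield syntactically distinct ground instances.
Number of ground instances = 1.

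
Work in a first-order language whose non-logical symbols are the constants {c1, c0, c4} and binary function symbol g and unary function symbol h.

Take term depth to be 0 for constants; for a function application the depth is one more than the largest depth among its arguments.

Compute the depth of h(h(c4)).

depth(h(c4)) = 1 + depth(c4) = 1 + 0 = 1
depth(h(h(c4))) = 1 + depth(h(c4)) = 1 + 1 = 2

2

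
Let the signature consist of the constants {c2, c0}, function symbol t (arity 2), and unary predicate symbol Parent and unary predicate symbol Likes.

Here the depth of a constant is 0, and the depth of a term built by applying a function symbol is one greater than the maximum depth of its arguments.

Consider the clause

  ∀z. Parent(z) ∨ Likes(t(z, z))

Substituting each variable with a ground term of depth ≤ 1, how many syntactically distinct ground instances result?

Ground terms of depth ≤ 1:
  Count level by level. With function symbols t/2, the terms of depth ≤ k are the 2 constants together with each function applied to depth-≤(k−1) tuples, so N_k = 2 + N_{k-1}^2.
  N_0 = 2
  N_1 = 2 + 2^2 = 6
So there are 6 ground terms available for substitution.
The variable z ranges independently over the available ground terms, and distinct assignments produce distinct instances.
Number of ground instances = 6.

6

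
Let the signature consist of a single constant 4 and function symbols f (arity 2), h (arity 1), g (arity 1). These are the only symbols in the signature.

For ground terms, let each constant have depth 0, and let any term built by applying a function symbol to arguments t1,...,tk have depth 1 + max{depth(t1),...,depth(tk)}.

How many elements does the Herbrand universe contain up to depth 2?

25

If N_k denotes the number of depth-≤k ground terms, the 1 constant gives N_0 = 1, and each function symbol of arity r contributes N_{k-1}^r new terms at level k: N_k = 1 + N_{k-1}^2 + N_{k-1} + N_{k-1}.
N_0 = 1
N_1 = 1 + 1^2 + 1 + 1 = 4
N_2 = 1 + 4^2 + 4 + 4 = 25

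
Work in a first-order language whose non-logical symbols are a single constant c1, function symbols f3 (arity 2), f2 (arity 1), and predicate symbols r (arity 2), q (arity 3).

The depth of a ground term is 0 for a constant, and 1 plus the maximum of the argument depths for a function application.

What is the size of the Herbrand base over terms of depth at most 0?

First count ground terms of depth ≤ 0.
Count level by level. With function symbols f3/2, f2/1, the terms of depth ≤ k are the 1 constant together with each function applied to depth-≤(k−1) tuples, so N_k = 1 + N_{k-1}^2 + N_{k-1}.
N_0 = 1
So |H| = 1.
A ground atom is a predicate applied to a tuple of terms from H, so the count is the sum over predicates of |H|^arity:
  r: 1^2 = 1;  q: 1^3 = 1
Total ground atoms: 1 + 1 = 2.

2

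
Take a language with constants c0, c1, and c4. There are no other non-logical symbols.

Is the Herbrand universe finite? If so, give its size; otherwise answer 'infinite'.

3

There are no function symbols, so every ground term is one of the 3 constants.
The Herbrand universe is {c0, c1, c4}, which is finite with 3 elements.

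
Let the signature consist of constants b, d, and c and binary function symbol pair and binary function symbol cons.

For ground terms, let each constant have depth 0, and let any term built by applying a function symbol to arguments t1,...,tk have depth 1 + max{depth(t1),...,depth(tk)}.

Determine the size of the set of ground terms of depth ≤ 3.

1566453

Let N_k count ground terms of depth at most k. Each non-constant term of depth ≤ k is some function symbol applied to depth-≤(k−1) arguments, giving N_k = 3 + N_{k-1}^2 + N_{k-1}^2.
N_0 = 3
N_1 = 3 + 3^2 + 3^2 = 21
N_2 = 3 + 21^2 + 21^2 = 885
N_3 = 3 + 885^2 + 885^2 = 1566453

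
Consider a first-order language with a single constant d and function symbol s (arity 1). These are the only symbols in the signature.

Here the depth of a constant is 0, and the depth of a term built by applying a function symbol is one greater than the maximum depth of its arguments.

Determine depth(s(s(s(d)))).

3

depth(s(d)) = 1 + depth(d) = 1 + 0 = 1
depth(s(s(d))) = 1 + depth(s(d)) = 1 + 1 = 2
depth(s(s(s(d)))) = 1 + depth(s(s(d))) = 1 + 2 = 3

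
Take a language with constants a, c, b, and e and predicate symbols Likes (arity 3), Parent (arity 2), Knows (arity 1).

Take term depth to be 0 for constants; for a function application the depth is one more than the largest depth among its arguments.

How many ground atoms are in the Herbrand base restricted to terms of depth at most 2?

84

First count ground terms of depth ≤ 2.
With no function symbols every ground term is a constant, so there are exactly 4 ground terms at every depth bound.
N_0 = 4
N_1 = 4
N_2 = 4
Explicitly: a, c, b, e.
So |H| = 4.
Each predicate of arity r yields |H|^r ground atoms (one per choice of an r-tuple from H):
  Likes: 4^3 = 64;  Parent: 4^2 = 16;  Knows: 4
Total ground atoms: 64 + 16 + 4 = 84.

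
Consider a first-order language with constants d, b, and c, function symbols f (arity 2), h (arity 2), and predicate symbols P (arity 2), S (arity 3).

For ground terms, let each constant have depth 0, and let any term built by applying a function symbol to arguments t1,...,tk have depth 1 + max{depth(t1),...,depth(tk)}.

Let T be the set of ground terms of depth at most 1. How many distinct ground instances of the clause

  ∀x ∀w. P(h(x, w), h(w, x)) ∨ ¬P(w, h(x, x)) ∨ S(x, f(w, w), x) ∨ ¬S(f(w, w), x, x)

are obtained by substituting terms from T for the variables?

441

Ground terms of depth ≤ 1:
  Count level by level. With function symbols f/2, h/2, the terms of depth ≤ k are the 3 constants together with each function applied to depth-≤(k−1) tuples, so N_k = 3 + N_{k-1}^2 + N_{k-1}^2.
  N_0 = 3
  N_1 = 3 + 3^2 + 3^2 = 21
So there are 21 ground terms available for substitution.
Each of x, w ranges independently over the available ground terms, and distinct assignments produce distinct instances.
Number of ground instances = 21^2 = 441.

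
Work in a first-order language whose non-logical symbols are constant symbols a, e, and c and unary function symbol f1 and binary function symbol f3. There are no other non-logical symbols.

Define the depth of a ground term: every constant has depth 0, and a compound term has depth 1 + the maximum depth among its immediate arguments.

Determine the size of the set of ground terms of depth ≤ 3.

Let N_k count ground terms of depth at most k. Each non-constant term of depth ≤ k is some function symbol applied to depth-≤(k−1) arguments, giving N_k = 3 + N_{k-1} + N_{k-1}^2.
N_0 = 3
N_1 = 3 + 3 + 3^2 = 15
N_2 = 3 + 15 + 15^2 = 243
N_3 = 3 + 243 + 243^2 = 59295

59295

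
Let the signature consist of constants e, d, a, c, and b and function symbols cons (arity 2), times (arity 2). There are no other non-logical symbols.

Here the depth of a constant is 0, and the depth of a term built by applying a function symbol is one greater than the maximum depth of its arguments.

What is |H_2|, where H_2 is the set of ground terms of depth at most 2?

If N_k denotes the number of depth-≤k ground terms, the 5 constants give N_0 = 5, and each function symbol of arity r contributes N_{k-1}^r new terms at level k: N_k = 5 + N_{k-1}^2 + N_{k-1}^2.
N_0 = 5
N_1 = 5 + 5^2 + 5^2 = 55
N_2 = 5 + 55^2 + 55^2 = 6055

6055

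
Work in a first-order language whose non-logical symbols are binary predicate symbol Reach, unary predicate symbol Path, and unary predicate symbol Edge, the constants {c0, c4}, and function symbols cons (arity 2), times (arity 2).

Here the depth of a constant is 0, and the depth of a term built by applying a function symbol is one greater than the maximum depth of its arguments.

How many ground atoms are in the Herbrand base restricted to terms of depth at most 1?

First count ground terms of depth ≤ 1.
If N_k denotes the number of depth-≤k ground terms, the 2 constants give N_0 = 2, and each function symbol of arity r contributes N_{k-1}^r new terms at level k: N_k = 2 + N_{k-1}^2 + N_{k-1}^2.
N_0 = 2
N_1 = 2 + 2^2 + 2^2 = 10
So |H| = 10.
Each predicate of arity r yields |H|^r ground atoms (one per choice of an r-tuple from H):
  Reach: 10^2 = 100;  Path: 10;  Edge: 10
Total ground atoms: 100 + 10 + 10 = 120.

120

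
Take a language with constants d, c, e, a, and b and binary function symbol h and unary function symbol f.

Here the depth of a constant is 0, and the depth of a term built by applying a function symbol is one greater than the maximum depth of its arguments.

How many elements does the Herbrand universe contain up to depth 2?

Count level by level. With function symbols h/2, f/1, the terms of depth ≤ k are the 5 constants together with each function applied to depth-≤(k−1) tuples, so N_k = 5 + N_{k-1}^2 + N_{k-1}.
N_0 = 5
N_1 = 5 + 5^2 + 5 = 35
N_2 = 5 + 35^2 + 35 = 1265

1265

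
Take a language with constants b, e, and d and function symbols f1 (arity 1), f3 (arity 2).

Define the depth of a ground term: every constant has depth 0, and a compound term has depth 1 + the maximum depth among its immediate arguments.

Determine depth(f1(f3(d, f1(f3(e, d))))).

4

depth(f3(e, d)) = 1 + max(0, 0) = 1
depth(f1(f3(e, d))) = 1 + depth(f3(e, d)) = 1 + 1 = 2
depth(f3(d, f1(f3(e, d)))) = 1 + max(0, 2) = 3
depth(f1(f3(d, f1(f3(e, d))))) = 1 + depth(f3(d, f1(f3(e, d)))) = 1 + 3 = 4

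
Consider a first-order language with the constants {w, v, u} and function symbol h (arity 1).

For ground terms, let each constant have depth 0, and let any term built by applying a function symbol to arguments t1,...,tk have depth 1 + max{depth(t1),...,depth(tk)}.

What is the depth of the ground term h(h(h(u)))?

3

depth(h(u)) = 1 + depth(u) = 1 + 0 = 1
depth(h(h(u))) = 1 + depth(h(u)) = 1 + 1 = 2
depth(h(h(h(u)))) = 1 + depth(h(h(u))) = 1 + 2 = 3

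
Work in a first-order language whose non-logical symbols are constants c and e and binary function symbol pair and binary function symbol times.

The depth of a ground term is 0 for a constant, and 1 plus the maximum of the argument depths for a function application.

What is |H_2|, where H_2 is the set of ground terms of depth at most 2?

202

Let N_k count ground terms of depth at most k. Each non-constant term of depth ≤ k is some function symbol applied to depth-≤(k−1) arguments, giving N_k = 2 + N_{k-1}^2 + N_{k-1}^2.
N_0 = 2
N_1 = 2 + 2^2 + 2^2 = 10
N_2 = 2 + 10^2 + 10^2 = 202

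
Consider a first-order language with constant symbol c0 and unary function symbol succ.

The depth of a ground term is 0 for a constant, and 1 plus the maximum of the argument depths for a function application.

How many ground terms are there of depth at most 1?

Write N_k for the number of ground terms of depth ≤ k. A term of depth ≤ k is either a constant or a function symbol applied to arguments of depth ≤ k−1, so N_k = 1 + N_{k-1}.
N_0 = 1
N_1 = 1 + 1 = 2
Explicitly: c0, succ(c0).

2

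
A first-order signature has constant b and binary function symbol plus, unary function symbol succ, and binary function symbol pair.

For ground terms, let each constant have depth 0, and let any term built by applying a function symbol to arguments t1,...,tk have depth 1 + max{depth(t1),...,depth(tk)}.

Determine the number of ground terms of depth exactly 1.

Count level by level. With function symbols plus/2, succ/1, pair/2, the terms of depth ≤ k are the 1 constant together with each function applied to depth-≤(k−1) tuples, so N_k = 1 + N_{k-1}^2 + N_{k-1} + N_{k-1}^2.
N_0 = 1
N_1 = 1 + 1^2 + 1 + 1^2 = 4
Terms of depth exactly 1: N_1 − N_0 = 4 − 1 = 3.

3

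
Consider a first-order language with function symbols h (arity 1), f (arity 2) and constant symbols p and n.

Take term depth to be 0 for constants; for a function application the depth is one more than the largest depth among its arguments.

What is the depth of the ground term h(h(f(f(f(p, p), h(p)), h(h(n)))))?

5

depth(f(p, p)) = 1 + max(0, 0) = 1
depth(h(p)) = 1 + depth(p) = 1 + 0 = 1
depth(f(f(p, p), h(p))) = 1 + max(1, 1) = 2
depth(h(n)) = 1 + depth(n) = 1 + 0 = 1
depth(h(h(n))) = 1 + depth(h(n)) = 1 + 1 = 2
depth(f(f(f(p, p), h(p)), h(h(n)))) = 1 + max(2, 2) = 3
depth(h(f(f(f(p, p), h(p)), h(h(n))))) = 1 + depth(f(f(f(p, p), h(p)), h(h(n)))) = 1 + 3 = 4
depth(h(h(f(f(f(p, p), h(p)), h(h(n)))))) = 1 + depth(h(f(f(f(p, p), h(p)), h(h(n))))) = 1 + 4 = 5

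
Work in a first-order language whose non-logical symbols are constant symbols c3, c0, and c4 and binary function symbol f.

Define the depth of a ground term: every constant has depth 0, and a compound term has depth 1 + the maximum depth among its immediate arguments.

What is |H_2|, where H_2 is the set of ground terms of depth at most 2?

147

Write N_k for the number of ground terms of depth ≤ k. A term of depth ≤ k is either a constant or a function symbol applied to arguments of depth ≤ k−1, so N_k = 3 + N_{k-1}^2.
N_0 = 3
N_1 = 3 + 3^2 = 12
N_2 = 3 + 12^2 = 147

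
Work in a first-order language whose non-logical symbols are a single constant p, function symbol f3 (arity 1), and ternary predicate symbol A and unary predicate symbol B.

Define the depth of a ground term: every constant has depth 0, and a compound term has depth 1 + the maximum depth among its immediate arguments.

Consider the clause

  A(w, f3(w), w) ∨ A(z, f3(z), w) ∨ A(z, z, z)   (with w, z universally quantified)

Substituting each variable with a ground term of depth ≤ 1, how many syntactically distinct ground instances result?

4

Ground terms of depth ≤ 1:
  Write N_k for the number of ground terms of depth ≤ k. A term of depth ≤ k is either a constant or a function symbol applied to arguments of depth ≤ k−1, so N_k = 1 + N_{k-1}.
  N_0 = 1
  N_1 = 1 + 1 = 2
  Explicitly: p, f3(p).
So there are 2 ground terms available for substitution.
The clause has 2 distinct variables (w, z), each appearing in the body. In the free term algebra distinct substitutions yield syntactically distinct ground instances.
Number of ground instances = 2^2 = 4.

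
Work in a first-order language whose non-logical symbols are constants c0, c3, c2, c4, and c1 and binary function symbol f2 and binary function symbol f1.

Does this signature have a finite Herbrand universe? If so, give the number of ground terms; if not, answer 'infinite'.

infinite

The signature has at least one function symbol (f2, arity 2) and at least one constant (c0).
Iterating f2 gives infinitely many distinct ground terms: c0, f2(c0, c0), f2(f2(c0, c0), f2(c0, c0)), ...
So the Herbrand universe is infinite.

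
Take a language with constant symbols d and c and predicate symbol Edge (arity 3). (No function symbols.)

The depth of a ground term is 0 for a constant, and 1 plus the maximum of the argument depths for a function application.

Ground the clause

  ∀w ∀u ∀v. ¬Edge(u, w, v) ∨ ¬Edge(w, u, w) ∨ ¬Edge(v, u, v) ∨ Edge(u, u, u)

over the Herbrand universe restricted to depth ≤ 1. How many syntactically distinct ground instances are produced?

Ground terms of depth ≤ 1:
  With no function symbols every ground term is a constant, so there are exactly 2 ground terms at every depth bound.
  N_0 = 2
  N_1 = 2
  Explicitly: d, c.
So there are 2 ground terms available for substitution.
There are 3 variables to instantiate (w, u, v), each occurring in at least one literal, so different choices give different ground instances.
Number of ground instances = 2^3 = 8.

8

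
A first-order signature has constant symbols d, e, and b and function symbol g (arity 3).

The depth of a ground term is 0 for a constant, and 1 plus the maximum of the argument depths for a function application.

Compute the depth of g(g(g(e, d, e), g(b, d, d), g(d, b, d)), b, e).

3

depth(g(e, d, e)) = 1 + max(0, 0, 0) = 1
depth(g(b, d, d)) = 1 + max(0, 0, 0) = 1
depth(g(d, b, d)) = 1 + max(0, 0, 0) = 1
depth(g(g(e, d, e), g(b, d, d), g(d, b, d))) = 1 + max(1, 1, 1) = 2
depth(g(g(g(e, d, e), g(b, d, d), g(d, b, d)), b, e)) = 1 + max(2, 0, 0) = 3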